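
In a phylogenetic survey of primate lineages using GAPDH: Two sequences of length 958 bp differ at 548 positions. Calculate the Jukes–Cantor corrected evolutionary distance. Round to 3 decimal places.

p = 548/958 ≈ 0.572025.
d = −(3/4) ln(1 − 4p/3) = −0.75 ln(1 − 0.7627) = −0.75 ln(0.2373)
  = −0.75 × (-1.438430) = 1.078823 substitutions/site.

1.079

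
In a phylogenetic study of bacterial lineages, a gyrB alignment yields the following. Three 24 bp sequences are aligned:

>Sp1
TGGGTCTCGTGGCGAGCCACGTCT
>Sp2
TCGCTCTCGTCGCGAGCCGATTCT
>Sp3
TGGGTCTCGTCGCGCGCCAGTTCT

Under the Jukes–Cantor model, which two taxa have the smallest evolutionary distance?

Sp1 and Sp3

Sp1–Sp2: 6/24 differ, p = 0.250, d = 0.304.
Sp1–Sp3: 4/24 differ, p = 0.167, d = 0.188.
Sp2–Sp3: 5/24 differ, p = 0.208, d = 0.244.
The smallest distance is between Sp1 and Sp3.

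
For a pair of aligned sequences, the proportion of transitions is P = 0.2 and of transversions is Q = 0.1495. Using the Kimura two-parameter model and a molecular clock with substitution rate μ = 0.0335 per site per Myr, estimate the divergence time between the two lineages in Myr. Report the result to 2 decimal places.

7.28

Under the Kimura two-parameter model, d = −½ ln(1 − 2P − Q) − ¼ ln(1 − 2Q).
1 − 2P − Q = 0.4505, giving −½ ln(0.4505) = 0.398699.
1 − 2Q = 0.701, giving −¼ ln(0.701) = 0.088812.
d = 0.398699 + 0.088812 = 0.487511.
Under a molecular clock d = 2μt, so t = d/(2μ) = 0.487511 / (2 × 0.0335) = 7.28 Myr.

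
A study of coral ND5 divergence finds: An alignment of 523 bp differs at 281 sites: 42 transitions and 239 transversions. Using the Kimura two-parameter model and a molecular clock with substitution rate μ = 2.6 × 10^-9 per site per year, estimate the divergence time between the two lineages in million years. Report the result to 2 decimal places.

P = 42/523 ≈ 0.080306 and Q = 239/523 ≈ 0.456979.
Under the Kimura two-parameter model, d = −½ ln(1 − 2P − Q) − ¼ ln(1 − 2Q).
1 − 2P − Q = 0.382409, giving −½ ln(0.382409) = 0.480632.
1 − 2Q = 0.086042, giving −¼ ln(0.086042) = 0.613230.
d = 0.480632 + 0.613230 = 1.093862.
Under a molecular clock d = 2μt, so t = d/(2μ) = 1.093862 / (2 × 2.6 × 10^-9) = 210.36 million years.

210.36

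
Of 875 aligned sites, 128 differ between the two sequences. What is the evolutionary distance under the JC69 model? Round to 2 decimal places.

p = 128/875 ≈ 0.146286.
d = −(3/4) ln(1 − 4p/3) = −0.75 ln(1 − 0.195048) = −0.75 ln(0.804952)
  = −0.75 × (-0.216973) = 0.162730 substitutions/site.

0.16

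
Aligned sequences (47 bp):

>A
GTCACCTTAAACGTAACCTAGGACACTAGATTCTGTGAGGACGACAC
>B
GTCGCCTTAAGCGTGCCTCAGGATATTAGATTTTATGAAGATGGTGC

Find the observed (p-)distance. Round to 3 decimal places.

0.319

The sequences differ at 15 of 47 positions.
p = 15/47 = 0.319148… ≈ 0.319 (to 3 d.p.).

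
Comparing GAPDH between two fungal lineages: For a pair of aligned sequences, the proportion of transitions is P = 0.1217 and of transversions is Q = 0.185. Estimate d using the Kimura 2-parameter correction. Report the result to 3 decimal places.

Under the Kimura two-parameter model, d = −½ ln(1 − 2P − Q) − ¼ ln(1 − 2Q).
1 − 2P − Q = 0.5716, giving −½ ln(0.5716) = 0.279658.
1 − 2Q = 0.63, giving −¼ ln(0.63) = 0.115509.
d = 0.279658 + 0.115509 = 0.395167.

0.395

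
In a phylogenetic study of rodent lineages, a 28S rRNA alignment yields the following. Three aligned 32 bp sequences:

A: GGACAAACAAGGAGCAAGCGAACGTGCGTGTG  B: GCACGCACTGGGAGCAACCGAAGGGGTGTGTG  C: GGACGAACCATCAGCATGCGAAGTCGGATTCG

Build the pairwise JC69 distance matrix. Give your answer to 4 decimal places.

d(A,B) = 0.3525, d(A,C) = 0.5199, d(B,C) = 0.6566

A–B: 9/32 sites differ → p = 0.28125, d = −0.75 ln(1 − 0.375) = 0.352503 ≈ 0.3525.
A–C: 12/32 sites differ → p = 0.375, d = −0.75 ln(1 − 0.5) = 0.519860 ≈ 0.5199.
B–C: 14/32 sites differ → p = 0.4375, d = −0.75 ln(1 − 0.583333) = 0.656601 ≈ 0.6566.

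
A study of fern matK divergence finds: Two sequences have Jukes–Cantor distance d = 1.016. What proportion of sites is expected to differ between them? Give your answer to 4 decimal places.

p = (3/4)(1 − e^(−4d/3)) = 0.75 × (1 − e^(-1.354667)) = 0.75 × (1 − 0.258033) = 0.556475.

0.5565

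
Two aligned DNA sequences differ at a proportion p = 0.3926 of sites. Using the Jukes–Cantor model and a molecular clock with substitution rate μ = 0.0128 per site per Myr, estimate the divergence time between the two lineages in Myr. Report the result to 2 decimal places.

d = −(3/4) ln(1 − 4p/3) = −0.75 ln(1 − 0.523467) = −0.75 ln(0.476533)
  = −0.75 × (-0.741218) = 0.555914 substitutions/site.
Under a molecular clock d = 2μt, so t = d/(2μ) = 0.555914 / (2 × 0.0128) = 21.72 Myr.

21.72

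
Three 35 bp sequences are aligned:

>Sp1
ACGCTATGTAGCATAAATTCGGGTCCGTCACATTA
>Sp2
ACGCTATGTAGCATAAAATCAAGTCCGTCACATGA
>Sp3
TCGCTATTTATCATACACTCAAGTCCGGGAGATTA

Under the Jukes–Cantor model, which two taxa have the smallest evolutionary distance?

Sp1 and Sp2

Sp1–Sp2: 4/35 differ, p = 0.114, d = 0.124.
Sp1–Sp3: 10/35 differ, p = 0.286, d = 0.360.
Sp2–Sp3: 9/35 differ, p = 0.257, d = 0.315.
The smallest distance is between Sp1 and Sp2.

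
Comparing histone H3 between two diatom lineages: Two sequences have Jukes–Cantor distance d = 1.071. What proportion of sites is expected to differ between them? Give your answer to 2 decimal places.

0.57

p = (3/4)(1 − e^(−4d/3)) = 0.75 × (1 − e^(-1.428)) = 0.75 × (1 − 0.239788) = 0.570159.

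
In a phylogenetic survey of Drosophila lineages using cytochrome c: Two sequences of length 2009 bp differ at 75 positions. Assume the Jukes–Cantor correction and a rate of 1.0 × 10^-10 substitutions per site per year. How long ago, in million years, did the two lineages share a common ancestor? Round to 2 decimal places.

191.47

p = 75/2009 ≈ 0.037332.
d = −(3/4) ln(1 − 4p/3) = −0.75 ln(1 − 0.049776) = −0.75 ln(0.950224)
  = −0.75 × (-0.051058) = 0.038294 substitutions/site.
Under a molecular clock d = 2μt, so t = d/(2μ) = 0.038294 / (2 × 1.0 × 10^-10) = 191.47 million years.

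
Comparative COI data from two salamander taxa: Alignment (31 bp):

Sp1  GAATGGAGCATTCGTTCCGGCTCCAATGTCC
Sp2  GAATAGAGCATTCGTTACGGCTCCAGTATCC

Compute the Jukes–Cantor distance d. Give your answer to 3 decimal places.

0.142

The sequences differ at 4 of 31 sites (5, 17, 26, 28), so p = 4/31 ≈ 0.129032.
d = −(3/4) ln(1 − 4p/3) = −0.75 ln(1 − 0.172043) = −0.75 ln(0.827957)
  = −0.75 × (-0.188794) = 0.141596 substitutions/site.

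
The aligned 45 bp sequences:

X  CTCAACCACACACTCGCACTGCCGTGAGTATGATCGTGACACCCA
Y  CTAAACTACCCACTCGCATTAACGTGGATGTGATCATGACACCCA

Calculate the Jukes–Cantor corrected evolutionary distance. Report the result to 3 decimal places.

0.264

The sequences differ at 10 of 45 sites (3, 7, 10, 19, 21, 22, 27, 28, 30, 36), so p = 10/45 ≈ 0.222222.
d = −(3/4) ln(1 − 4p/3) = −0.75 ln(1 − 0.296296) = −0.75 ln(0.703704)
  = −0.75 × (-0.351397) = 0.263548 substitutions/site.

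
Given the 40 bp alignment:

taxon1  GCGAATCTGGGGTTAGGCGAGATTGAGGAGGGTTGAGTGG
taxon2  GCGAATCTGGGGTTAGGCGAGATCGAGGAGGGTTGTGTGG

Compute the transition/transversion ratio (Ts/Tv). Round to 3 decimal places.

1.000

Transitions are A↔G and C↔T; transversions are all other mismatches.
Transitions: 1. Transversions: 1.
R = 1/1 = 1.000.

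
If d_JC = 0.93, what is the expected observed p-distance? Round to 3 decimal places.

0.533

p = (3/4)(1 − e^(−4d/3)) = 0.75 × (1 − e^(-1.24)) = 0.75 × (1 − 0.289384) = 0.532962.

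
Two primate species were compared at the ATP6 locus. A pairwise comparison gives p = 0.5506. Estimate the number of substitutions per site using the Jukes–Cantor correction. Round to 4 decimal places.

0.9936

d = −(3/4) ln(1 − 4p/3) = −0.75 ln(1 − 0.734133) = −0.75 ln(0.265867)
  = −0.75 × (-1.324759) = 0.993569 substitutions/site.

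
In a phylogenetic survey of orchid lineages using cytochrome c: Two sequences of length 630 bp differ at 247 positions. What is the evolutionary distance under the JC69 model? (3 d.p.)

0.555

p = 247/630 ≈ 0.392063.
d = −(3/4) ln(1 − 4p/3) = −0.75 ln(1 − 0.522751) = −0.75 ln(0.477249)
  = −0.75 × (-0.739717) = 0.554788 substitutions/site.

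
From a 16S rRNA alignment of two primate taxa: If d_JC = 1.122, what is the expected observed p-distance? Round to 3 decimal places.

0.582

p = (3/4)(1 − e^(−4d/3)) = 0.75 × (1 − e^(-1.496)) = 0.75 × (1 − 0.224024) = 0.581982.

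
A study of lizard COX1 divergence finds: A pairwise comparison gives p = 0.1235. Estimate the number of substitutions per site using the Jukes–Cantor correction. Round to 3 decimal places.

d = −(3/4) ln(1 − 4p/3) = −0.75 ln(1 − 0.164667) = −0.75 ln(0.835333)
  = −0.75 × (-0.179925) = 0.134944 substitutions/site.

0.135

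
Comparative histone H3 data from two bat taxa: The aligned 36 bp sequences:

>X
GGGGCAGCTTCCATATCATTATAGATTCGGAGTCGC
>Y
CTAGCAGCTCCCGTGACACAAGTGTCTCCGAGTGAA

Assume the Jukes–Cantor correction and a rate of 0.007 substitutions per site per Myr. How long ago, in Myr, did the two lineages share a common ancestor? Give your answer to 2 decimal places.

The sequences differ at 17 of 36 sites, so p = 17/36 ≈ 0.472222.
d = −(3/4) ln(1 − 4p/3) = −0.75 ln(1 − 0.629629) = −0.75 ln(0.370371)
  = −0.75 × (-0.993250) = 0.744938 substitutions/site.
Under a molecular clock d = 2μt, so t = d/(2μ) = 0.744938 / (2 × 0.007) = 53.21 Myr.

53.21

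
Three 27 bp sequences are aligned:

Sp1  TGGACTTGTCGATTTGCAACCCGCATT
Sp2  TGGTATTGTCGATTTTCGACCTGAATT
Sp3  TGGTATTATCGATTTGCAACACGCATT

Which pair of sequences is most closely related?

Sp1–Sp2: 6/27 differ, p = 0.222, d = 0.264.
Sp1–Sp3: 4/27 differ, p = 0.148, d = 0.165.
Sp2–Sp3: 6/27 differ, p = 0.222, d = 0.264.
The smallest distance is between Sp1 and Sp3.

Sp1 and Sp3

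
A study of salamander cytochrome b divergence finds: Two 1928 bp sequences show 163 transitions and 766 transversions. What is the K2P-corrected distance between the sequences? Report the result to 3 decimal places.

P = 163/1928 ≈ 0.084544 and Q = 766/1928 ≈ 0.397303.
Under the Kimura two-parameter model, d = −½ ln(1 − 2P − Q) − ¼ ln(1 − 2Q).
1 − 2P − Q = 0.433609, giving −½ ln(0.433609) = 0.417806.
1 − 2Q = 0.205394, giving −¼ ln(0.205394) = 0.395706.
d = 0.417806 + 0.395706 = 0.813512.

0.814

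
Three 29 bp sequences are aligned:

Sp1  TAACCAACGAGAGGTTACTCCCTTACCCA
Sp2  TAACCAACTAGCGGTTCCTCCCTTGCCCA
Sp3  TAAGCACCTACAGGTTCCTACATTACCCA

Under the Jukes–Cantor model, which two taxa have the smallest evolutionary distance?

Sp1–Sp2: 4/29 differ, p = 0.138, d = 0.152.
Sp1–Sp3: 7/29 differ, p = 0.241, d = 0.291.
Sp2–Sp3: 7/29 differ, p = 0.241, d = 0.291.
The smallest distance is between Sp1 and Sp2.

Sp1 and Sp2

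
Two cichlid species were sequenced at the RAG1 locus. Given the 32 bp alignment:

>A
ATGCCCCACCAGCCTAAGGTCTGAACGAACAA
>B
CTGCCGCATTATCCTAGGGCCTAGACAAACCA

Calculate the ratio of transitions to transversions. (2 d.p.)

Transitions are A↔G and C↔T; transversions are all other mismatches.
Transitions: 7. Transversions: 4.
R = 7/4 = 1.75.

1.75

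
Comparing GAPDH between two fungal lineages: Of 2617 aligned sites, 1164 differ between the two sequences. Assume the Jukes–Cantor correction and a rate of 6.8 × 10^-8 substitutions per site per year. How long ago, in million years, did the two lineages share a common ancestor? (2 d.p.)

p = 1164/2617 ≈ 0.444784.
d = −(3/4) ln(1 − 4p/3) = −0.75 ln(1 − 0.593045) = −0.75 ln(0.406955)
  = −0.75 × (-0.899053) = 0.674290 substitutions/site.
Under a molecular clock d = 2μt, so t = d/(2μ) = 0.674290 / (2 × 6.8 × 10^-8) = 4.96 million years.

4.96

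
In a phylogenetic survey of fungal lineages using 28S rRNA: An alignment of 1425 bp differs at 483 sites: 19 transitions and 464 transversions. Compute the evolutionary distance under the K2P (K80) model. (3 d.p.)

0.480

P = 19/1425 ≈ 0.013333 and Q = 464/1425 ≈ 0.325614.
Under the Kimura two-parameter model, d = −½ ln(1 − 2P − Q) − ¼ ln(1 − 2Q).
1 − 2P − Q = 0.64772, giving −½ ln(0.64772) = 0.217148.
1 − 2Q = 0.348772, giving −¼ ln(0.348772) = 0.263334.
d = 0.217148 + 0.263334 = 0.480482.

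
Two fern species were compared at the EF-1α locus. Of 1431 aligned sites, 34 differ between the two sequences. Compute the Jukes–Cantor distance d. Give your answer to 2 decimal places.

p = 34/1431 ≈ 0.02376.
d = −(3/4) ln(1 − 4p/3) = −0.75 ln(1 − 0.03168) = −0.75 ln(0.96832)
  = −0.75 × (-0.032193) = 0.024145 substitutions/site.

0.02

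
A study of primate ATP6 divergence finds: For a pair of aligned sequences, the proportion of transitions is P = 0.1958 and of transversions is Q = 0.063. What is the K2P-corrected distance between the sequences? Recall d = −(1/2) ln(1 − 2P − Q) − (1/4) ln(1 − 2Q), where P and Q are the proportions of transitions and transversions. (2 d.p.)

0.34

Under the Kimura two-parameter model, d = −½ ln(1 − 2P − Q) − ¼ ln(1 − 2Q).
1 − 2P − Q = 0.5454, giving −½ ln(0.5454) = 0.303118.
1 − 2Q = 0.874, giving −¼ ln(0.874) = 0.033669.
d = 0.303118 + 0.033669 = 0.336787.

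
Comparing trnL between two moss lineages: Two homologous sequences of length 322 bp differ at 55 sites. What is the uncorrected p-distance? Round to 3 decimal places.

p = 55/322 = 0.170807… ≈ 0.171 (to 3 d.p.).

0.171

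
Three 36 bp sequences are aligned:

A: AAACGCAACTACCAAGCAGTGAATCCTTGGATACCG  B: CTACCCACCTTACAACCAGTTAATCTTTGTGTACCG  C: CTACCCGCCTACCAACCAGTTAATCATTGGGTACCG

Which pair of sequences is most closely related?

B and C

A–B: 11/36 differ, p = 0.306, d = 0.392.
A–C: 9/36 differ, p = 0.250, d = 0.304.
B–C: 5/36 differ, p = 0.139, d = 0.154.
The smallest distance is between B and C.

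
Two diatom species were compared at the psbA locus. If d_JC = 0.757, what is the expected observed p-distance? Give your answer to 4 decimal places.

0.4767

p = (3/4)(1 − e^(−4d/3)) = 0.75 × (1 − e^(-1.009333)) = 0.75 × (1 − 0.364462) = 0.476654.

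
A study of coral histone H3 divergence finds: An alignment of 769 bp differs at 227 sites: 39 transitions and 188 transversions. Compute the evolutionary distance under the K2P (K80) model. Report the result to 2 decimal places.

P = 39/769 ≈ 0.050715 and Q = 188/769 ≈ 0.244473.
Under the Kimura two-parameter model, d = −½ ln(1 − 2P − Q) − ¼ ln(1 − 2Q).
1 − 2P − Q = 0.654097, giving −½ ln(0.654097) = 0.212250.
1 − 2Q = 0.511054, giving −¼ ln(0.511054) = 0.167820.
d = 0.212250 + 0.167820 = 0.380070.

0.38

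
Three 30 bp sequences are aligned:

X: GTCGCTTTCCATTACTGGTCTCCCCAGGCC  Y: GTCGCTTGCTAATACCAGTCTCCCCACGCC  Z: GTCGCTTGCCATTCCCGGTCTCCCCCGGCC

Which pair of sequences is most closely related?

X–Y: 6/30 differ, p = 0.200, d = 0.233.
X–Z: 4/30 differ, p = 0.133, d = 0.147.
Y–Z: 6/30 differ, p = 0.200, d = 0.233.
The smallest distance is between X and Z.

X and Z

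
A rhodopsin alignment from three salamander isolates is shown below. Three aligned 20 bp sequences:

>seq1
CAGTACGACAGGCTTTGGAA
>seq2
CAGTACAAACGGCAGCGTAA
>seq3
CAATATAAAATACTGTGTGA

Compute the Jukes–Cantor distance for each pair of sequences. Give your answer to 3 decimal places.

d(seq1,seq2) = 0.471, d(seq1,seq3) = 0.687, d(seq2,seq3) = 0.572

seq1–seq2: 7/20 sites differ → p = 0.35, d = −0.75 ln(1 − 0.466667) = 0.471457 ≈ 0.471.
seq1–seq3: 9/20 sites differ → p = 0.45, d = −0.75 ln(1 − 0.6) = 0.687218 ≈ 0.687.
seq2–seq3: 8/20 sites differ → p = 0.4, d = −0.75 ln(1 − 0.533333) = 0.571605 ≈ 0.572.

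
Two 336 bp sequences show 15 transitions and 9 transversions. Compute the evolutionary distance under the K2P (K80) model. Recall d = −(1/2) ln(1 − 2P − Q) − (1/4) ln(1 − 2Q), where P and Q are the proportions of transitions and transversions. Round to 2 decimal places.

P = 15/336 ≈ 0.044643 and Q = 9/336 ≈ 0.026786.
Under the Kimura two-parameter model, d = −½ ln(1 − 2P − Q) − ¼ ln(1 − 2Q).
1 − 2P − Q = 0.883928, giving −½ ln(0.883928) = 0.061690.
1 − 2Q = 0.946428, giving −¼ ln(0.946428) = 0.013765.
d = 0.061690 + 0.013765 = 0.075455.

0.08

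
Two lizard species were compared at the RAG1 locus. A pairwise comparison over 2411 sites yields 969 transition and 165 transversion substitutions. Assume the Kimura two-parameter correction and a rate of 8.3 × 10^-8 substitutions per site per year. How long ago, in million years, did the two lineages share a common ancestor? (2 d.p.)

P = 969/2411 ≈ 0.401908 and Q = 165/2411 ≈ 0.068436.
Under the Kimura two-parameter model, d = −½ ln(1 − 2P − Q) − ¼ ln(1 − 2Q).
1 − 2P − Q = 0.127748, giving −½ ln(0.127748) = 1.028848.
1 − 2Q = 0.863128, giving −¼ ln(0.863128) = 0.036798.
d = 1.028848 + 0.036798 = 1.065646.
Under a molecular clock d = 2μt, so t = d/(2μ) = 1.065646 / (2 × 8.3 × 10^-8) = 6.42 million years.

6.42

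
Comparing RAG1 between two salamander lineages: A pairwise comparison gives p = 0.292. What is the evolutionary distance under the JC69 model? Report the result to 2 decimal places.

d = −(3/4) ln(1 − 4p/3) = −0.75 ln(1 − 0.389333) = −0.75 ln(0.610667)
  = −0.75 × (-0.493203) = 0.369902 substitutions/site.

0.37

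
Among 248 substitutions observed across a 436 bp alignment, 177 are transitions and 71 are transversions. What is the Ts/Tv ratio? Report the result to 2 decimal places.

2.49

R = 177/71 = 2.492957… ≈ 2.49 (to 2 d.p.).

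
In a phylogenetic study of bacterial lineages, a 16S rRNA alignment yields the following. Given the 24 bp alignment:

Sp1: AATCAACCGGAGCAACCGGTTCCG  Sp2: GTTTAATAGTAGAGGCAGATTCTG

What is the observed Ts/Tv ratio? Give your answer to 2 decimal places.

Transitions are A↔G and C↔T; transversions are all other mismatches.
Transitions: 7. Transversions: 5.
R = 7/5 = 1.40.

1.40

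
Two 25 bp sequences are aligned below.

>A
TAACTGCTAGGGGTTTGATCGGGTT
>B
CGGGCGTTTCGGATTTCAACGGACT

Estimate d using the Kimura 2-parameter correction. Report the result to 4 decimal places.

Of 25 sites, 8 differences are transitions and 5 are transversions, so P = 8/25 = 0.32 and Q = 5/25 = 0.2.
Under the Kimura two-parameter model, d = −½ ln(1 − 2P − Q) − ¼ ln(1 − 2Q).
1 − 2P − Q = 0.16, giving −½ ln(0.16) = 0.916291.
1 − 2Q = 0.6, giving −¼ ln(0.6) = 0.127706.
d = 0.916291 + 0.127706 = 1.043997.

1.0440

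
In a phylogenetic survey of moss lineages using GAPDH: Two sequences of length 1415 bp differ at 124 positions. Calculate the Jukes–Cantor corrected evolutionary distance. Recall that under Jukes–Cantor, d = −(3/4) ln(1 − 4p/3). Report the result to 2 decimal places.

0.09

p = 124/1415 ≈ 0.087633.
d = −(3/4) ln(1 − 4p/3) = −0.75 ln(1 − 0.116844) = −0.75 ln(0.883156)
  = −0.75 × (-0.124253) = 0.093190 substitutions/site.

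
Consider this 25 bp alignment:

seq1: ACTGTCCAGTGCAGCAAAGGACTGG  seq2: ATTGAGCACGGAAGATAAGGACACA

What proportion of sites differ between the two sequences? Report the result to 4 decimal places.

0.4400

The sequences differ at 11 of 25 positions.
p = 11/25 = 0.4400.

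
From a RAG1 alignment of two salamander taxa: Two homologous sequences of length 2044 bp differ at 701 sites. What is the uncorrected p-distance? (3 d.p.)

p = 701/2044 = 0.342954… ≈ 0.343 (to 3 d.p.).

0.343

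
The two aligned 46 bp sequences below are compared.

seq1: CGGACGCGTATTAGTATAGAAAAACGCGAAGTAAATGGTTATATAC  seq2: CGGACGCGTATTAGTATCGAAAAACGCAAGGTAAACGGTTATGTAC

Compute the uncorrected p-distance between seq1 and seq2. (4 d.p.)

The sequences differ at 5 of 46 positions (sites 18, 28, 30, 36, 43).
p = 5/46 = 0.108695… ≈ 0.1087 (to 4 d.p.).

0.1087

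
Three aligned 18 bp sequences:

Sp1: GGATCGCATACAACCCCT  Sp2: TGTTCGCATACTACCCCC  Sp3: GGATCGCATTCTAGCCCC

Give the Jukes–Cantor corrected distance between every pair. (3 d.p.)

Sp1–Sp2: 4/18 sites differ → p ≈ 0.222222, d = −0.75 ln(1 − 0.296296) = 0.263548 ≈ 0.264.
Sp1–Sp3: 4/18 sites differ → p ≈ 0.222222, d = −0.75 ln(1 − 0.296296) = 0.263548 ≈ 0.264.
Sp2–Sp3: 4/18 sites differ → p ≈ 0.222222, d = −0.75 ln(1 − 0.296296) = 0.263548 ≈ 0.264.

d(Sp1,Sp2) = 0.264, d(Sp1,Sp3) = 0.264, d(Sp2,Sp3) = 0.264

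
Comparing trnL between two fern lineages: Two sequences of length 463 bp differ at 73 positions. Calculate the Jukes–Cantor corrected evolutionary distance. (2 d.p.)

0.18

p = 73/463 ≈ 0.157667.
d = −(3/4) ln(1 − 4p/3) = −0.75 ln(1 − 0.210223) = −0.75 ln(0.789777)
  = −0.75 × (-0.236005) = 0.177004 substitutions/site.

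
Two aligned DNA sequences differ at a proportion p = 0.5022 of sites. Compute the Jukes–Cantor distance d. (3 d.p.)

d = −(3/4) ln(1 − 4p/3) = −0.75 ln(1 − 0.6696) = −0.75 ln(0.3304)
  = −0.75 × (-1.107451) = 0.830588 substitutions/site.

0.831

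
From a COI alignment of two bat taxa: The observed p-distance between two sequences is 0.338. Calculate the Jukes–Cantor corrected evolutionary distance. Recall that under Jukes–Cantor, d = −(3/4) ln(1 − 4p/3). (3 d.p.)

0.449

d = −(3/4) ln(1 − 4p/3) = −0.75 ln(1 − 0.450667) = −0.75 ln(0.549333)
  = −0.75 × (-0.599050) = 0.449288 substitutions/site.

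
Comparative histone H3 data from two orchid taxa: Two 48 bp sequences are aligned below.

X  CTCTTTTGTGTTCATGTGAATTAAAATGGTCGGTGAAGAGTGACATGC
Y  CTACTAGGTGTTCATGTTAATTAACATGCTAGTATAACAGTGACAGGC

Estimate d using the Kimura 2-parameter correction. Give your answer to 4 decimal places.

0.3457

Of 48 sites, 1 differences are transitions and 12 are transversions, so P = 1/48 ≈ 0.020833 and Q = 12/48 = 0.25.
Under the Kimura two-parameter model, d = −½ ln(1 − 2P − Q) − ¼ ln(1 − 2Q).
1 − 2P − Q = 0.708334, giving −½ ln(0.708334) = 0.172420.
1 − 2Q = 0.5, giving −¼ ln(0.5) = 0.173287.
d = 0.172420 + 0.173287 = 0.345707.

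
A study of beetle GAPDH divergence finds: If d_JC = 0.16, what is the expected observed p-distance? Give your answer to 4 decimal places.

0.1441

p = (3/4)(1 − e^(−4d/3)) = 0.75 × (1 − e^(-0.213333)) = 0.75 × (1 − 0.807887) = 0.144085.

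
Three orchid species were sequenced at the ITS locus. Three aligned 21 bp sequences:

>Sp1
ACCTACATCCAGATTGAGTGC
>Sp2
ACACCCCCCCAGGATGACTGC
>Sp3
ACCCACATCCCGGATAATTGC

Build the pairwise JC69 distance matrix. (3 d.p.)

Sp1–Sp2: 8/21 sites differ → p ≈ 0.380952, d = −0.75 ln(1 − 0.507936) = 0.531860 ≈ 0.532.
Sp1–Sp3: 6/21 sites differ → p ≈ 0.285714, d = −0.75 ln(1 − 0.380952) = 0.359679 ≈ 0.360.
Sp2–Sp3: 7/21 sites differ → p ≈ 0.333333, d = −0.75 ln(1 − 0.444444) = 0.440839 ≈ 0.441.

d(Sp1,Sp2) = 0.532, d(Sp1,Sp3) = 0.360, d(Sp2,Sp3) = 0.441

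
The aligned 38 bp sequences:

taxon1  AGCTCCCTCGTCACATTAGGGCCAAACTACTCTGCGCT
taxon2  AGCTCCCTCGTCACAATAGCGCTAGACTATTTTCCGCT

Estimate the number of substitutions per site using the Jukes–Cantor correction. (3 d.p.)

0.211

The sequences differ at 7 of 38 sites (16, 20, 23, 25, 30, 32, 34), so p = 7/38 ≈ 0.184211.
d = −(3/4) ln(1 − 4p/3) = −0.75 ln(1 − 0.245615) = −0.75 ln(0.754385)
  = −0.75 × (-0.281852) = 0.211389 substitutions/site.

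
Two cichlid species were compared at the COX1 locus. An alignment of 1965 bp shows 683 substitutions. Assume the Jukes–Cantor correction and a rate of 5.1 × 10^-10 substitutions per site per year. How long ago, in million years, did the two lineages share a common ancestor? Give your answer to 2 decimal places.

p = 683/1965 ≈ 0.347583.
d = −(3/4) ln(1 − 4p/3) = −0.75 ln(1 − 0.463444) = −0.75 ln(0.536556)
  = −0.75 × (-0.622584) = 0.466938 substitutions/site.
Under a molecular clock d = 2μt, so t = d/(2μ) = 0.466938 / (2 × 5.1 × 10^-10) = 457.78 million years.

457.78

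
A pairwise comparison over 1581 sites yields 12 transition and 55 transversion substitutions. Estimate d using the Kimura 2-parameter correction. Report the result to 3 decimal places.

0.044

P = 12/1581 ≈ 0.00759 and Q = 55/1581 ≈ 0.034788.
Under the Kimura two-parameter model, d = −½ ln(1 − 2P − Q) − ¼ ln(1 − 2Q).
1 − 2P − Q = 0.950032, giving −½ ln(0.950032) = 0.025630.
1 − 2Q = 0.930424, giving −¼ ln(0.930424) = 0.018029.
d = 0.025630 + 0.018029 = 0.043659.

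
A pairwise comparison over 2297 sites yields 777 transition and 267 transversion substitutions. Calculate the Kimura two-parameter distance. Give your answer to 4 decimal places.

0.8531

P = 777/2297 ≈ 0.338267 and Q = 267/2297 ≈ 0.116239.
Under the Kimura two-parameter model, d = −½ ln(1 − 2P − Q) − ¼ ln(1 − 2Q).
1 − 2P − Q = 0.207227, giving −½ ln(0.207227) = 0.786970.
1 − 2Q = 0.767522, giving −¼ ln(0.767522) = 0.066147.
d = 0.786970 + 0.066147 = 0.853117.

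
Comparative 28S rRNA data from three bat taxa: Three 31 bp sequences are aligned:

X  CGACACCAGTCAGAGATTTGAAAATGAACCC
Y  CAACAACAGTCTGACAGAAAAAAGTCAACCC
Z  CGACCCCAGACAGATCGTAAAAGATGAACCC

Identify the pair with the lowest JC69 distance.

X and Z

X–Y: 10/31 differ, p = 0.323, d = 0.422.
X–Z: 8/31 differ, p = 0.258, d = 0.316.
Y–Z: 11/31 differ, p = 0.355, d = 0.481.
The smallest distance is between X and Z.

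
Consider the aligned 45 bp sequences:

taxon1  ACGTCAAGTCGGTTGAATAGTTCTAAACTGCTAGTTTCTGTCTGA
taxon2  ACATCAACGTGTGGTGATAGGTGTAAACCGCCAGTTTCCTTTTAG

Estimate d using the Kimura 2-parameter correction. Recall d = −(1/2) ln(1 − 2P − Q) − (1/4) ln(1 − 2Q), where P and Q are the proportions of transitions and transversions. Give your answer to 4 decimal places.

0.5859

Of 45 sites, 9 differences are transitions and 9 are transversions, so P = 9/45 = 0.2 and Q = 9/45 = 0.2.
Under the Kimura two-parameter model, d = −½ ln(1 − 2P − Q) − ¼ ln(1 − 2Q).
1 − 2P − Q = 0.4, giving −½ ln(0.4) = 0.458145.
1 − 2Q = 0.6, giving −¼ ln(0.6) = 0.127706.
d = 0.458145 + 0.127706 = 0.585851.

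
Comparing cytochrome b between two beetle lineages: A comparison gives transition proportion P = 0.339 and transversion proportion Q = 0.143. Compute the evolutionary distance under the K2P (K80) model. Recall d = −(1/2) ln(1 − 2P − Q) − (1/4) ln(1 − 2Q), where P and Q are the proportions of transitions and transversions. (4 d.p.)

Under the Kimura two-parameter model, d = −½ ln(1 − 2P − Q) − ¼ ln(1 − 2Q).
1 − 2P − Q = 0.179, giving −½ ln(0.179) = 0.860185.
1 − 2Q = 0.714, giving −¼ ln(0.714) = 0.084218.
d = 0.860185 + 0.084218 = 0.944403.

0.9444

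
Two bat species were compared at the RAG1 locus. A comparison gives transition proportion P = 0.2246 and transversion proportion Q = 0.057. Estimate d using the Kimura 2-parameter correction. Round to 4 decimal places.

Under the Kimura two-parameter model, d = −½ ln(1 − 2P − Q) − ¼ ln(1 − 2Q).
1 − 2P − Q = 0.4938, giving −½ ln(0.4938) = 0.352812.
1 − 2Q = 0.886, giving −¼ ln(0.886) = 0.030260.
d = 0.352812 + 0.030260 = 0.383072.

0.3831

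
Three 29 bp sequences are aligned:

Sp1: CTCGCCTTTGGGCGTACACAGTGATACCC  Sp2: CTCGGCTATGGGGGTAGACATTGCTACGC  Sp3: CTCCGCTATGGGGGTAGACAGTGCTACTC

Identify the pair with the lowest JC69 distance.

Sp1–Sp2: 7/29 differ, p = 0.241, d = 0.291.
Sp1–Sp3: 7/29 differ, p = 0.241, d = 0.291.
Sp2–Sp3: 3/29 differ, p = 0.103, d = 0.111.
The smallest distance is between Sp2 and Sp3.

Sp2 and Sp3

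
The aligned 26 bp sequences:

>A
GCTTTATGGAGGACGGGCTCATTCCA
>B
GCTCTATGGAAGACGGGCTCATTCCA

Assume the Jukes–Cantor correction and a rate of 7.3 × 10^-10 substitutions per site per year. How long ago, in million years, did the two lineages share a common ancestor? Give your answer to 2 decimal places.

55.59

The sequences differ at 2 of 26 sites (4, 11), so p = 2/26 ≈ 0.076923.
d = −(3/4) ln(1 − 4p/3) = −0.75 ln(1 − 0.102564) = −0.75 ln(0.897436)
  = −0.75 × (-0.108213) = 0.081160 substitutions/site.
Under a molecular clock d = 2μt, so t = d/(2μ) = 0.081160 / (2 × 7.3 × 10^-10) = 55.59 million years.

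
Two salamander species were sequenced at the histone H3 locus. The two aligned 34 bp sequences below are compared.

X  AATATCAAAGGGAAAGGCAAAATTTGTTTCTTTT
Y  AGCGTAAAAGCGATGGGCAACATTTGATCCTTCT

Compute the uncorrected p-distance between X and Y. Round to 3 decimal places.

0.324

The sequences differ at 11 of 34 positions.
p = 11/34 = 0.323529… ≈ 0.324 (to 3 d.p.).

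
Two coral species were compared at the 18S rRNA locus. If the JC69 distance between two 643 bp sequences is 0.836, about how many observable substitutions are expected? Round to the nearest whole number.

Invert JC69: p = (3/4)(1 − e^(−4d/3)) = 0.75 × (1 − e^(-1.114667)) = 0.75 × (1 − 0.328024) = 0.503982.
Expected differing sites = pL ≈ 0.503982 × 643 = 324.060426 ≈ 324.

324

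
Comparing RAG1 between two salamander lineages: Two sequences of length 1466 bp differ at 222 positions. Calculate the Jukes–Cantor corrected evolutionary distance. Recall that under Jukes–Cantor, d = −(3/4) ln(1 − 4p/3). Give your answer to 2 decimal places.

0.17

p = 222/1466 ≈ 0.151432.
d = −(3/4) ln(1 − 4p/3) = −0.75 ln(1 − 0.201909) = −0.75 ln(0.798091)
  = −0.75 × (-0.225533) = 0.169150 substitutions/site.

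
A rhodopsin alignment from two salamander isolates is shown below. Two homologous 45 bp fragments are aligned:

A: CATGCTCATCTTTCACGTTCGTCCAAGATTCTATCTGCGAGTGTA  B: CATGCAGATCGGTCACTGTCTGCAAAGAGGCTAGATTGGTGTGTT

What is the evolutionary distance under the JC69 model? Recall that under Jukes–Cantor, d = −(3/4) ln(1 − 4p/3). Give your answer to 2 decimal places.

0.53

The sequences differ at 17 of 45 sites, so p = 17/45 ≈ 0.377778.
d = −(3/4) ln(1 − 4p/3) = −0.75 ln(1 − 0.503704) = −0.75 ln(0.496296)
  = −0.75 × (-0.700583) = 0.525437 substitutions/site.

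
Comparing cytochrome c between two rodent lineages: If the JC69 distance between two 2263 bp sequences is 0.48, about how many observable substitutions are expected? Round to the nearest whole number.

802

Invert JC69: p = (3/4)(1 − e^(−4d/3)) = 0.75 × (1 − e^(-0.64)) = 0.75 × (1 − 0.527292) = 0.354531.
Expected differing sites = pL ≈ 0.354531 × 2263 = 802.303653 ≈ 802.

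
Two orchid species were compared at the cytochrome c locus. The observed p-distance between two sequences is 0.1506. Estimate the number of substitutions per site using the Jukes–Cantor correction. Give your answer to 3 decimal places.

0.168

d = −(3/4) ln(1 − 4p/3) = −0.75 ln(1 − 0.2008) = −0.75 ln(0.7992)
  = −0.75 × (-0.224144) = 0.168108 substitutions/site.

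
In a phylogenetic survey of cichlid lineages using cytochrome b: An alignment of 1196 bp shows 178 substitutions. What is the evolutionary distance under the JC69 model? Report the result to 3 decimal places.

0.166

p = 178/1196 ≈ 0.148829.
d = −(3/4) ln(1 − 4p/3) = −0.75 ln(1 − 0.198439) = −0.75 ln(0.801561)
  = −0.75 × (-0.221194) = 0.165896 substitutions/site.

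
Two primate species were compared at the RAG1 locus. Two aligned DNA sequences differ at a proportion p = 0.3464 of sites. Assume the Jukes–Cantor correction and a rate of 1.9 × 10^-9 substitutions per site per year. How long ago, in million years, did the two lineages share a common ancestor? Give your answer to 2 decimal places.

d = −(3/4) ln(1 − 4p/3) = −0.75 ln(1 − 0.461867) = −0.75 ln(0.538133)
  = −0.75 × (-0.619650) = 0.464738 substitutions/site.
Under a molecular clock d = 2μt, so t = d/(2μ) = 0.464738 / (2 × 1.9 × 10^-9) = 122.30 million years.

122.30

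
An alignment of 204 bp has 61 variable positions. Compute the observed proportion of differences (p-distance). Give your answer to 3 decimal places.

p = 61/204 = 0.299019… ≈ 0.299 (to 3 d.p.).

0.299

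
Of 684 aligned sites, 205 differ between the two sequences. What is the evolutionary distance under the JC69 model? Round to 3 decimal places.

0.383

p = 205/684 ≈ 0.299708.
d = −(3/4) ln(1 − 4p/3) = −0.75 ln(1 − 0.399611) = −0.75 ln(0.600389)
  = −0.75 × (-0.510178) = 0.382634 substitutions/site.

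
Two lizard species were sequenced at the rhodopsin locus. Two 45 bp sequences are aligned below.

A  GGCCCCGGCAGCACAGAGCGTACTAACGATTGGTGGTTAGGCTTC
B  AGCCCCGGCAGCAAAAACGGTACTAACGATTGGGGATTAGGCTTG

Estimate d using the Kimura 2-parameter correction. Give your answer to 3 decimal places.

Of 45 sites, 3 differences are transitions and 5 are transversions, so P = 3/45 ≈ 0.066667 and Q = 5/45 ≈ 0.111111.
Under the Kimura two-parameter model, d = −½ ln(1 − 2P − Q) − ¼ ln(1 − 2Q).
1 − 2P − Q = 0.755555, giving −½ ln(0.755555) = 0.140151.
1 − 2Q = 0.777778, giving −¼ ln(0.777778) = 0.062829.
d = 0.140151 + 0.062829 = 0.202980.

0.203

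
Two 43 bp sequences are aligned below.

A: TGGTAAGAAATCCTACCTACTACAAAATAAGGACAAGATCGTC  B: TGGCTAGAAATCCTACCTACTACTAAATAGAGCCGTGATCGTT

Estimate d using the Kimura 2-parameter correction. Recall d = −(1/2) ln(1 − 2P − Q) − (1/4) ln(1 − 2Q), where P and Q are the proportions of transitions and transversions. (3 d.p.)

Of 43 sites, 5 differences are transitions and 4 are transversions, so P = 5/43 ≈ 0.116279 and Q = 4/43 ≈ 0.093023.
Under the Kimura two-parameter model, d = −½ ln(1 − 2P − Q) − ¼ ln(1 − 2Q).
1 − 2P − Q = 0.674419, giving −½ ln(0.674419) = 0.196952.
1 − 2Q = 0.813954, giving −¼ ln(0.813954) = 0.051463.
d = 0.196952 + 0.051463 = 0.248415.

0.248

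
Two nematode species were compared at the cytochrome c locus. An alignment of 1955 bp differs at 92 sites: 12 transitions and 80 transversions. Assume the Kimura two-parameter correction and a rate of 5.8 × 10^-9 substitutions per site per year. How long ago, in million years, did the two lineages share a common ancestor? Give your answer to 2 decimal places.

P = 12/1955 ≈ 0.006138 and Q = 80/1955 ≈ 0.040921.
Under the Kimura two-parameter model, d = −½ ln(1 − 2P − Q) − ¼ ln(1 − 2Q).
1 − 2P − Q = 0.946803, giving −½ ln(0.946803) = 0.027332.
1 − 2Q = 0.918158, giving −¼ ln(0.918158) = 0.021346.
d = 0.027332 + 0.021346 = 0.048678.
Under a molecular clock d = 2μt, so t = d/(2μ) = 0.048678 / (2 × 5.8 × 10^-9) = 4.20 million years.

4.20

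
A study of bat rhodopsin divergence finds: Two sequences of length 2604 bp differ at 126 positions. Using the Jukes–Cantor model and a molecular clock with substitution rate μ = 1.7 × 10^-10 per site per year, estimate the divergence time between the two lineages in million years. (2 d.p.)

p = 126/2604 ≈ 0.048387.
d = −(3/4) ln(1 − 4p/3) = −0.75 ln(1 − 0.064516) = −0.75 ln(0.935484)
  = −0.75 × (-0.066691) = 0.050018 substitutions/site.
Under a molecular clock d = 2μt, so t = d/(2μ) = 0.050018 / (2 × 1.7 × 10^-10) = 147.11 million years.

147.11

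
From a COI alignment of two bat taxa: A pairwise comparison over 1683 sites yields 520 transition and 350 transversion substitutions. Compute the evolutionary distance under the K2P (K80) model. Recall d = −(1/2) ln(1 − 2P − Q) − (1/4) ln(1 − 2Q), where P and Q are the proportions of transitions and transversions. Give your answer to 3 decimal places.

1.009

P = 520/1683 ≈ 0.308972 and Q = 350/1683 ≈ 0.207962.
Under the Kimura two-parameter model, d = −½ ln(1 − 2P − Q) − ¼ ln(1 − 2Q).
1 − 2P − Q = 0.174094, giving −½ ln(0.174094) = 0.874080.
1 − 2Q = 0.584076, giving −¼ ln(0.584076) = 0.134431.
d = 0.874080 + 0.134431 = 1.008511.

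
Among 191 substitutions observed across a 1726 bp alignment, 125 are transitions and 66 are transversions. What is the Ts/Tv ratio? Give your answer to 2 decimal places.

R = 125/66 = 1.893939… ≈ 1.89 (to 2 d.p.).

1.89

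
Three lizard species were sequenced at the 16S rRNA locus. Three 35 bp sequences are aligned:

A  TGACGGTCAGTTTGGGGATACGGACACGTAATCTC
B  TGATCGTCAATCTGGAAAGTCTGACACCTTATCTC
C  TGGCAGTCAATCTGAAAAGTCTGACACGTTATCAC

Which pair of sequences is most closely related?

A–B: 11/35 differ, p = 0.314, d = 0.407.
A–C: 12/35 differ, p = 0.343, d = 0.458.
B–C: 6/35 differ, p = 0.171, d = 0.195.
The smallest distance is between B and C.

B and C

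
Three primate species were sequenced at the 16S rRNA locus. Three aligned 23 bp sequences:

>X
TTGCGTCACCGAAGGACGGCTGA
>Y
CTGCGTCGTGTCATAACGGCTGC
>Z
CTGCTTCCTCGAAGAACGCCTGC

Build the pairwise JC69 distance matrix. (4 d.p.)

d(X,Y) = 0.5532, d(X,Z) = 0.3904, d(Y,Z) = 0.3904

X–Y: 9/23 sites differ → p ≈ 0.391304, d = −0.75 ln(1 − 0.521739) = 0.553199 ≈ 0.5532.
X–Z: 7/23 sites differ → p ≈ 0.304348, d = −0.75 ln(1 − 0.405797) = 0.390401 ≈ 0.3904.
Y–Z: 7/23 sites differ → p ≈ 0.304348, d = −0.75 ln(1 − 0.405797) = 0.390401 ≈ 0.3904.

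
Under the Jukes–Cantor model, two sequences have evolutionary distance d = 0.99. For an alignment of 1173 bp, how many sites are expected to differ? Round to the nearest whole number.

Invert JC69: p = (3/4)(1 − e^(−4d/3)) = 0.75 × (1 − e^(-1.32)) = 0.75 × (1 − 0.267135) = 0.549649.
Expected differing sites = pL ≈ 0.549649 × 1173 = 644.738277 ≈ 645.

645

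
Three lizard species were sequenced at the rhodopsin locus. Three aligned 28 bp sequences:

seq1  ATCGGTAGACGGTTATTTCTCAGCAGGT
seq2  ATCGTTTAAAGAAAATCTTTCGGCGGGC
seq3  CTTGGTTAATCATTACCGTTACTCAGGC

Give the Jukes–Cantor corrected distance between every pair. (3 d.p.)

seq1–seq2: 12/28 sites differ → p ≈ 0.428571, d = −0.75 ln(1 − 0.571428) = 0.635472 ≈ 0.635.
seq1–seq3: 15/28 sites differ → p ≈ 0.535714, d = −0.75 ln(1 − 0.714285) = 0.939570 ≈ 0.940.
seq2–seq3: 13/28 sites differ → p ≈ 0.464286, d = −0.75 ln(1 − 0.619048) = 0.723811 ≈ 0.724.

d(seq1,seq2) = 0.635, d(seq1,seq3) = 0.940, d(seq2,seq3) = 0.724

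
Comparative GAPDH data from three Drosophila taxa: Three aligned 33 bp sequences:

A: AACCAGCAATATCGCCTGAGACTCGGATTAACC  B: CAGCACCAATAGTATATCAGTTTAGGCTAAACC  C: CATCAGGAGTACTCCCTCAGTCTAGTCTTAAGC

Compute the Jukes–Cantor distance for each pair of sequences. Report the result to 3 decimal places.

d(A,B) = 0.625, d(A,C) = 0.559, d(B,C) = 0.497

A–B: 14/33 sites differ → p ≈ 0.424242, d = −0.75 ln(1 − 0.565656) = 0.625439 ≈ 0.625.
A–C: 13/33 sites differ → p ≈ 0.393939, d = −0.75 ln(1 − 0.525252) = 0.558728 ≈ 0.559.
B–C: 12/33 sites differ → p ≈ 0.363636, d = −0.75 ln(1 − 0.484848) = 0.497470 ≈ 0.497.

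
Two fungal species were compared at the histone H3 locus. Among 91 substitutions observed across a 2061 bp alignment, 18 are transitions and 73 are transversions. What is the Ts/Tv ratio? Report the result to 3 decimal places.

R = 18/73 = 0.246575… ≈ 0.247 (to 3 d.p.).

0.247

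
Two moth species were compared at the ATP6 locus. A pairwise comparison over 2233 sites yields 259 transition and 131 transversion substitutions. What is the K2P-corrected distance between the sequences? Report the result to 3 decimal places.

P = 259/2233 ≈ 0.115987 and Q = 131/2233 ≈ 0.058665.
Under the Kimura two-parameter model, d = −½ ln(1 − 2P − Q) − ¼ ln(1 − 2Q).
1 − 2P − Q = 0.709361, giving −½ ln(0.709361) = 0.171695.
1 − 2Q = 0.88267, giving −¼ ln(0.88267) = 0.031201.
d = 0.171695 + 0.031201 = 0.202896.

0.203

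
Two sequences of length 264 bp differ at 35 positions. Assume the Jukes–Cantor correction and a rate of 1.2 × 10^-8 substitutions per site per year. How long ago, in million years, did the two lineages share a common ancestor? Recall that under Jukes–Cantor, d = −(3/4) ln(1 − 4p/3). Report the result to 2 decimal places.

6.08

p = 35/264 ≈ 0.132576.
d = −(3/4) ln(1 − 4p/3) = −0.75 ln(1 − 0.176768) = −0.75 ln(0.823232)
  = −0.75 × (-0.194517) = 0.145888 substitutions/site.
Under a molecular clock d = 2μt, so t = d/(2μ) = 0.145888 / (2 × 1.2 × 10^-8) = 6.08 million years.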